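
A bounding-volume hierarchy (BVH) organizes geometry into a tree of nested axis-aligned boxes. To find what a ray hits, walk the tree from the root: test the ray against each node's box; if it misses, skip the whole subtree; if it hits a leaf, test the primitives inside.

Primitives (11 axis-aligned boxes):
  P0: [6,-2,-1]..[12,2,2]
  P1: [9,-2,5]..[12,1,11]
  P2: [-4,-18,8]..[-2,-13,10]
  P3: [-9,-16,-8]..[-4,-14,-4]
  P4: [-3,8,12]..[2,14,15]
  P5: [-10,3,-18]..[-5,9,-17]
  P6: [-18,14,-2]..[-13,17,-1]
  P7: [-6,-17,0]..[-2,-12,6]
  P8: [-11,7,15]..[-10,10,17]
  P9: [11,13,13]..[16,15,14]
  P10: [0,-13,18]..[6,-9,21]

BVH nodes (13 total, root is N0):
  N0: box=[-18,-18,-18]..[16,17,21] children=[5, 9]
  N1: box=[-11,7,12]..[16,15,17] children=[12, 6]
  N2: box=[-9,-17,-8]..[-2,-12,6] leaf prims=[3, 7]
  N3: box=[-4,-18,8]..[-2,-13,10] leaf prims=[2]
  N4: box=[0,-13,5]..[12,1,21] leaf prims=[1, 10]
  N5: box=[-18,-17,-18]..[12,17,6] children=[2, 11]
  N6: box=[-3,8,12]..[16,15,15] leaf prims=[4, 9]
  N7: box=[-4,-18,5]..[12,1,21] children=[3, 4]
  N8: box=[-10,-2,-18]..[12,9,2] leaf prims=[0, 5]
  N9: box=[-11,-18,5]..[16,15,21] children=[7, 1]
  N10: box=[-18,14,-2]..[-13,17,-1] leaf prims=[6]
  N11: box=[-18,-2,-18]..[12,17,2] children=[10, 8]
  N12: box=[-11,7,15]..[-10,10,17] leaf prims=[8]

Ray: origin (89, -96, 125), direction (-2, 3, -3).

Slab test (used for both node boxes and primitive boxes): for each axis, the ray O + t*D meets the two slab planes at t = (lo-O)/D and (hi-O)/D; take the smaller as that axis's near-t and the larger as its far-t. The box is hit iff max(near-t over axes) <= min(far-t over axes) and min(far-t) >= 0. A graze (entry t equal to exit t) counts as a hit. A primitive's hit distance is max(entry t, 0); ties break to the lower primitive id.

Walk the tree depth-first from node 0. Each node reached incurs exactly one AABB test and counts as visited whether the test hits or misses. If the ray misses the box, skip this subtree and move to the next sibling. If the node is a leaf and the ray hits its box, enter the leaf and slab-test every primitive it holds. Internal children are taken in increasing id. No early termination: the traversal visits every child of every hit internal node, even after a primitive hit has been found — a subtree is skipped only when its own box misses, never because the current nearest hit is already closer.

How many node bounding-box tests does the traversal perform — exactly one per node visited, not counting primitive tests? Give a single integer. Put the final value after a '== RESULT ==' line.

Walk:
N0 x:[73/2,107/2] y:[26,113/3] z:[104/3,143/3] -> hit [73/2,113/3], descend [5, 9]
  N5 x:[77/2,107/2] y:[79/3,113/3] z:[119/3,143/3] -> miss, prune
  N9 x:[73/2,50] y:[26,37] z:[104/3,40] -> hit [73/2,37], descend [1, 7]
    N1 x:[73/2,50] y:[103/3,37] z:[36,113/3] -> hit [73/2,37], descend [6, 12]
      N6 x:[73/2,46] y:[104/3,37] z:[110/3,113/3] -> hit [110/3,37] leaf, test {P4(miss), P9@t=37}
      N12 x:[99/2,50] y:[103/3,106/3] z:[36,110/3] -> miss, prune
    N7 x:[77/2,93/2] y:[26,97/3] z:[104/3,40] -> miss, prune

Summary -> nodes [0, 5, 9, 1, 6, 12, 7]; box-tests=7; leaf-entries=1; first=P9

== RESULT ==
7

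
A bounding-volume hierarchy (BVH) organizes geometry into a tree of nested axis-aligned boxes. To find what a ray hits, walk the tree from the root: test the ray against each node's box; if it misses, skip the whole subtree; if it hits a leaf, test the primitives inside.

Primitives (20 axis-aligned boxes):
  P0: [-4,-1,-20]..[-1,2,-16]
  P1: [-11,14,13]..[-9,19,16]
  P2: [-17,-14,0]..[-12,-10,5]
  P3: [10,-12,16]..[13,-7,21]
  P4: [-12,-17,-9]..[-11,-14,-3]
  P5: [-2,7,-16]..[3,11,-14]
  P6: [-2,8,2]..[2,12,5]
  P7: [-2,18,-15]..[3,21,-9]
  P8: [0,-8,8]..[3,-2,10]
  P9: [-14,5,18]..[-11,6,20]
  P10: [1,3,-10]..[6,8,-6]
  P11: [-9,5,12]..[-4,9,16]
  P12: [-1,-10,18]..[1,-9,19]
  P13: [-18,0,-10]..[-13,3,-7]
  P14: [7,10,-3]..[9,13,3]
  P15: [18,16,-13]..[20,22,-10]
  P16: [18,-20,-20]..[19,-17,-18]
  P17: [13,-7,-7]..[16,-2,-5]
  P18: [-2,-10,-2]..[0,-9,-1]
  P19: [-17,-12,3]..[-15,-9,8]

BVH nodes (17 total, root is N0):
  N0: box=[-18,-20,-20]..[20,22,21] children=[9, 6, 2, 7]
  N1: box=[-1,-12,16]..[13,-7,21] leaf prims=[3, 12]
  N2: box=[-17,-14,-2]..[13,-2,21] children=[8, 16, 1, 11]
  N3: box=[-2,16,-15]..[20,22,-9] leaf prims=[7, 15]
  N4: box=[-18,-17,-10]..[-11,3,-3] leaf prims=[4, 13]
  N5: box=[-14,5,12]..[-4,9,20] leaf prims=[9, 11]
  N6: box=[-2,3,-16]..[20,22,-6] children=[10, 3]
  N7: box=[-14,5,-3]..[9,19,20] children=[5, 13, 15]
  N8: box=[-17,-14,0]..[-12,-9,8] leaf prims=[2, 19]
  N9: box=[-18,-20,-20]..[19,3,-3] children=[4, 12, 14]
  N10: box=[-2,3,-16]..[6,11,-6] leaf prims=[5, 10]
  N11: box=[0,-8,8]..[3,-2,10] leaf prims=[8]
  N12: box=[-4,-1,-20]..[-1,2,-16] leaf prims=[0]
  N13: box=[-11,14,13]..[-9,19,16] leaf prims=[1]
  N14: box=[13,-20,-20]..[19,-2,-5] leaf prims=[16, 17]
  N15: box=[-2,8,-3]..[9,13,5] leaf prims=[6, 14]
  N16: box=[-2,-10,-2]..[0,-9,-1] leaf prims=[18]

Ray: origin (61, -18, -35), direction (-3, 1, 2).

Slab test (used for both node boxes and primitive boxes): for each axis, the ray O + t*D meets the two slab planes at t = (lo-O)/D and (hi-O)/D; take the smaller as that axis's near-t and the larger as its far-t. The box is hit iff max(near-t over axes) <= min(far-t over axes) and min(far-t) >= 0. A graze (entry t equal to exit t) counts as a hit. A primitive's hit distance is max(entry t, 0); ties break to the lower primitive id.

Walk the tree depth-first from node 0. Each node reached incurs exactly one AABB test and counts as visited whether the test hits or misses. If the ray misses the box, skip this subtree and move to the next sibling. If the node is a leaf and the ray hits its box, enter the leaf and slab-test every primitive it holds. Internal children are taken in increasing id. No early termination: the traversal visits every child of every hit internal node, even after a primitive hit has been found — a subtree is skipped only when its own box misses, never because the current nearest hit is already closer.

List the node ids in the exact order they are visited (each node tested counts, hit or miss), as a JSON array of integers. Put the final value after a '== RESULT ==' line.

Walk:
N0 x:[41/3,79/3] y:[-2,40] z:[15/2,28] -> hit [41/3,79/3], descend [2, 6, 7, 9]
  N2 x:[16,26] y:[4,16] z:[33/2,28] -> miss, prune
  N6 x:[41/3,21] y:[21,40] z:[19/2,29/2] -> miss, prune
  N7 x:[52/3,25] y:[23,37] z:[16,55/2] -> hit [23,25], descend [5, 13, 15]
    N5 x:[65/3,25] y:[23,27] z:[47/2,55/2] -> hit [47/2,25] leaf, test {P9(miss), P11(miss)}
    N13 x:[70/3,24] y:[32,37] z:[24,51/2] -> miss, prune
    N15 x:[52/3,21] y:[26,31] z:[16,20] -> miss, prune
  N9 x:[14,79/3] y:[-2,21] z:[15/2,16] -> hit [14,16], descend [4, 12, 14]
    N4 x:[24,79/3] y:[1,21] z:[25/2,16] -> miss, prune
    N12 x:[62/3,65/3] y:[17,20] z:[15/2,19/2] -> miss, prune
    N14 x:[14,16] y:[-2,16] z:[15/2,15] -> hit [14,15] leaf, test {P16(miss), P17@t=15}

Summary -> nodes [0, 2, 6, 7, 5, 13, 15, 9, 4, 12, 14]; box-tests=11; leaf-entries=2; first=P17

== RESULT ==
[0, 2, 6, 7, 5, 13, 15, 9, 4, 12, 14]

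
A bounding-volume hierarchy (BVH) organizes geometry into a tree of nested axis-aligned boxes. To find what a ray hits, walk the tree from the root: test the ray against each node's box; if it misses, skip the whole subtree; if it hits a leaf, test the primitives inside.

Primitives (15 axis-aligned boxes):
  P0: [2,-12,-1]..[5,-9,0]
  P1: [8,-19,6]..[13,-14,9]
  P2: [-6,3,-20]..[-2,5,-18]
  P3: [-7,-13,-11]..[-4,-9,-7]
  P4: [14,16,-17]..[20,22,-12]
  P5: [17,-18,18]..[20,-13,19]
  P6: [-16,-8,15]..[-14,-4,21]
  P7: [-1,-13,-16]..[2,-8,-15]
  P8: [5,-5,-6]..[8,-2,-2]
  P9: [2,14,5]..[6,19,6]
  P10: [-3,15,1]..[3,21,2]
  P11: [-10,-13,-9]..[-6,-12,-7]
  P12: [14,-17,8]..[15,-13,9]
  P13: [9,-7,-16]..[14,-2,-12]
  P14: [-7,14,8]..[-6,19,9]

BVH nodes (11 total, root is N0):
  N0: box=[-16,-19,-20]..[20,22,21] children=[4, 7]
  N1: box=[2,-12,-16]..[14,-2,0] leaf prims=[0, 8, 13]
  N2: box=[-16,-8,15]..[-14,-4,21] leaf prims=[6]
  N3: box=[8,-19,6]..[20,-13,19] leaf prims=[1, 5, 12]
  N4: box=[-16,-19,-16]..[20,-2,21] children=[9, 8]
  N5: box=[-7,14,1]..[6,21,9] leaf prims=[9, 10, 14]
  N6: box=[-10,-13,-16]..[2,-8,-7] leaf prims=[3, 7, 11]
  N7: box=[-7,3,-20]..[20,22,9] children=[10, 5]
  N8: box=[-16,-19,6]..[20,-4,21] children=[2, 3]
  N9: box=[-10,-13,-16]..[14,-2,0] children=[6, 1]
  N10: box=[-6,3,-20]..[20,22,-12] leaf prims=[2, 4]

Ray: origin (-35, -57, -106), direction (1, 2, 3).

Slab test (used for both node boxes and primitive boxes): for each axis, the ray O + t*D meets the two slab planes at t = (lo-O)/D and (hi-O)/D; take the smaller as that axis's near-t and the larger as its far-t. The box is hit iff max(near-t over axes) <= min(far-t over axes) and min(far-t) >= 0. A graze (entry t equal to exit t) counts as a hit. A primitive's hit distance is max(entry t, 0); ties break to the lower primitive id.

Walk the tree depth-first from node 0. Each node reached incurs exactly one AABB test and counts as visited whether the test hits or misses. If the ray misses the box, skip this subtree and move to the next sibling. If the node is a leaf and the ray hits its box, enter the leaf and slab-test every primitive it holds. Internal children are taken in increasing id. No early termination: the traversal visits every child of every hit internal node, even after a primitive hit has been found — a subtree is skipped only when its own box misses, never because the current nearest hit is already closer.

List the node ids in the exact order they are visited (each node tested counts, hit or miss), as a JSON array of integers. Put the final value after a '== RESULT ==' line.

Trace the traversal:
N0 x:[19,55] y:[19,79/2] z:[86/3,127/3] -> hit [86/3,79/2], descend [4, 7]
  N4 x:[19,55] y:[19,55/2] z:[30,127/3] -> miss, prune
  N7 x:[28,55] y:[30,79/2] z:[86/3,115/3] -> hit [30,115/3], descend [5, 10]
    N5 x:[28,41] y:[71/2,39] z:[107/3,115/3] -> hit [107/3,115/3] leaf, test {P9@t=37, P10@t=36, P14(miss)}
    N10 x:[29,55] y:[30,79/2] z:[86/3,94/3] -> hit [30,94/3] leaf, test {P2(miss), P4(miss)}

Summary -> nodes [0, 4, 7, 5, 10]; box-tests=5; leaf-entries=2; first=P10

== RESULT ==
[0, 4, 7, 5, 10]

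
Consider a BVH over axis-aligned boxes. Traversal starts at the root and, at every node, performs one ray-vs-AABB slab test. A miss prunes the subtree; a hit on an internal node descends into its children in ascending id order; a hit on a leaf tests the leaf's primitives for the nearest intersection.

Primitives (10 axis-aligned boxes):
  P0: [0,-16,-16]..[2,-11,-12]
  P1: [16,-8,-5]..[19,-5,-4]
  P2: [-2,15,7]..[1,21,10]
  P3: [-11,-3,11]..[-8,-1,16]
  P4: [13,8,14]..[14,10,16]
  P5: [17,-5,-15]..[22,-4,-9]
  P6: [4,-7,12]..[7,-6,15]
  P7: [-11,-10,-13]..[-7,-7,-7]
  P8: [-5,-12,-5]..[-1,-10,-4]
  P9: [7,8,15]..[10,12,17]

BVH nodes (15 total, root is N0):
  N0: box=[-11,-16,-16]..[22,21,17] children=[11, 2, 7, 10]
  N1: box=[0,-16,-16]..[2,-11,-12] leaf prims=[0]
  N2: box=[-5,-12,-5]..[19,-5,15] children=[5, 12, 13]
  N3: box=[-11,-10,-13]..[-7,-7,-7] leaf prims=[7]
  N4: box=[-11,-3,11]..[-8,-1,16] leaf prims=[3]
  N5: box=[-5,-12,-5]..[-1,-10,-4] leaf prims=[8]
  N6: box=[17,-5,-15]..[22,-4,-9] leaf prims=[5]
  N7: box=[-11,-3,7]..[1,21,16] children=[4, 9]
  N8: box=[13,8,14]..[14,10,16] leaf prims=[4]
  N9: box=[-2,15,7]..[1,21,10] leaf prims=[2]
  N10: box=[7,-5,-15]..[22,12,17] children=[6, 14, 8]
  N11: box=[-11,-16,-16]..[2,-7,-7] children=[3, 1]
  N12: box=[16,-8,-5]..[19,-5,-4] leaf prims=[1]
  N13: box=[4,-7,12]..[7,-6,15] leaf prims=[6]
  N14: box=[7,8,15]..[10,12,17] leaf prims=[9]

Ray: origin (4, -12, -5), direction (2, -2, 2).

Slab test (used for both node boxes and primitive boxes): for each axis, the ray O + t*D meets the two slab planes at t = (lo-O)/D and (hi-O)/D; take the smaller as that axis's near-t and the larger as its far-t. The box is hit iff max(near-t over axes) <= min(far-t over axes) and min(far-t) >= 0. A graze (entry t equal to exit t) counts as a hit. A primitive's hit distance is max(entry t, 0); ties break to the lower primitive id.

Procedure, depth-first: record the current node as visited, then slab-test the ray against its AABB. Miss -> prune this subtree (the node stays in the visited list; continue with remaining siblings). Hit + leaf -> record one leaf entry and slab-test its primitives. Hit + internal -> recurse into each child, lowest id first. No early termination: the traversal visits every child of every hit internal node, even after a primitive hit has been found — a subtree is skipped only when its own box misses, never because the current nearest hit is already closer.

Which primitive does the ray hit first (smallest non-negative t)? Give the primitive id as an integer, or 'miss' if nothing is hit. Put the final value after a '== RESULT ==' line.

Walk:
N0 x:[-15/2,9] y:[-33/2,2] z:[-11/2,11] -> hit [-11/2,2], descend [2, 7, 10, 11]
  N2 x:[-9/2,15/2] y:[-7/2,0] z:[0,10] -> hit [0,0], descend [5, 12, 13]
    N5 x:[-9/2,-5/2] y:[-1,0] z:[0,1/2] -> miss, prune
    N12 x:[6,15/2] y:[-7/2,-2] z:[0,1/2] -> miss, prune
    N13 x:[0,3/2] y:[-3,-5/2] z:[17/2,10] -> miss, prune
  N7 x:[-15/2,-3/2] y:[-33/2,-9/2] z:[6,21/2] -> miss, prune
  N10 x:[3/2,9] y:[-12,-7/2] z:[-5,11] -> miss, prune
  N11 x:[-15/2,-1] y:[-5/2,2] z:[-11/2,-1] -> miss, prune

Visited [0, 2, 5, 12, 13, 7, 10, 11]. Tests: 8 box, 0 leaf. Nearest: miss.

== RESULT ==
miss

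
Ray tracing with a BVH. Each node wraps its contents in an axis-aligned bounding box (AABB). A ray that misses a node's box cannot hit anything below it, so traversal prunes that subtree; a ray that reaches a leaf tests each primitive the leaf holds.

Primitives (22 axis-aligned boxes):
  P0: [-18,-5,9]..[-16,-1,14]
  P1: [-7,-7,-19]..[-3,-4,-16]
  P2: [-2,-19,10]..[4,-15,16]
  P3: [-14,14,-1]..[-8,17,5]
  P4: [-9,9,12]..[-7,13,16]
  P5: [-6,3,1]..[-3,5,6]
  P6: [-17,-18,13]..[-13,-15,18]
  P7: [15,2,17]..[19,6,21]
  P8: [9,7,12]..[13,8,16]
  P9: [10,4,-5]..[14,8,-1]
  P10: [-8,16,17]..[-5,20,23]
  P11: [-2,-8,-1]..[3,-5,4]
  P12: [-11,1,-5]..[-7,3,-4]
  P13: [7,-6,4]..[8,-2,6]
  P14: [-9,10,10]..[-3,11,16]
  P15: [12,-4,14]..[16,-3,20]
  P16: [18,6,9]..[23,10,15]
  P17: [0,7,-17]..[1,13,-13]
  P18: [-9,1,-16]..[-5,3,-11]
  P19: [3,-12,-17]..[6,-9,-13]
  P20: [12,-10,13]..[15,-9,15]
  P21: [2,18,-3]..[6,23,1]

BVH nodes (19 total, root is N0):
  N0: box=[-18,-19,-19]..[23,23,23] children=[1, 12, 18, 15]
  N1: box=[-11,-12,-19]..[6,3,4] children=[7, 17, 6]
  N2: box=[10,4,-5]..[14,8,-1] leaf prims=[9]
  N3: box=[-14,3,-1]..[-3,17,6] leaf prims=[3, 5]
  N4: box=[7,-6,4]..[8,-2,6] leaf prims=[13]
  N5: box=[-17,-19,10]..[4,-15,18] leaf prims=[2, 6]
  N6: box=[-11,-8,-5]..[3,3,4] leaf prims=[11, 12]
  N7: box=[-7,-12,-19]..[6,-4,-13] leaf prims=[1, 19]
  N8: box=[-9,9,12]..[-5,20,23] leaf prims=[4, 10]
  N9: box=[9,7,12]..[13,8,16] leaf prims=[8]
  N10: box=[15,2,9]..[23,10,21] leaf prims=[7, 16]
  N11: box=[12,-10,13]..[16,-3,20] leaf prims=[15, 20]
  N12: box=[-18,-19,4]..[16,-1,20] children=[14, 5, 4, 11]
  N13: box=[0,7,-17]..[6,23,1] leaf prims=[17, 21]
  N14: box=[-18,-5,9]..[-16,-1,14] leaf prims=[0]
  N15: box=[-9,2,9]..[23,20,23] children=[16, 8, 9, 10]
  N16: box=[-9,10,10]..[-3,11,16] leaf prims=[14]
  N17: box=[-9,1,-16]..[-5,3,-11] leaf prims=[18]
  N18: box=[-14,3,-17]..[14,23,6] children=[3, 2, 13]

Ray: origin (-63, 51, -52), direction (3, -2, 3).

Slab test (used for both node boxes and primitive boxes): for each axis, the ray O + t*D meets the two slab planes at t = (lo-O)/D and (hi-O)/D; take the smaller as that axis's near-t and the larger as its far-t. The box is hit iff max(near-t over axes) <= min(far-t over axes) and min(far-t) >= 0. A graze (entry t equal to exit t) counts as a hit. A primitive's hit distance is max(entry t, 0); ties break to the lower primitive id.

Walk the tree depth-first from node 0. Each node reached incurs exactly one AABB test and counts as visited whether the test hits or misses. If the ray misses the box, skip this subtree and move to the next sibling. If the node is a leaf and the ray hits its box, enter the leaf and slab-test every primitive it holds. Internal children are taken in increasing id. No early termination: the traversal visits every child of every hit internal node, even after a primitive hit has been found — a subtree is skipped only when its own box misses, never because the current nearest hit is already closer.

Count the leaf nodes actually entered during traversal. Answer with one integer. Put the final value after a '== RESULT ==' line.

Traverse from the root:
N0 x:[15,86/3] y:[14,35] z:[11,25] -> hit [15,25], descend [1, 12, 15, 18]
  N1 x:[52/3,23] y:[24,63/2] z:[11,56/3] -> miss, prune
  N12 x:[15,79/3] y:[26,35] z:[56/3,24] -> miss, prune
  N15 x:[18,86/3] y:[31/2,49/2] z:[61/3,25] -> hit [61/3,49/2], descend [8, 9, 10, 16]
    N8 x:[18,58/3] y:[31/2,21] z:[64/3,25] -> miss, prune
    N9 x:[24,76/3] y:[43/2,22] z:[64/3,68/3] -> miss, prune
    N10 x:[26,86/3] y:[41/2,49/2] z:[61/3,73/3] -> miss, prune
    N16 x:[18,20] y:[20,41/2] z:[62/3,68/3] -> miss, prune
  N18 x:[49/3,77/3] y:[14,24] z:[35/3,58/3] -> hit [49/3,58/3], descend [2, 3, 13]
    N2 x:[73/3,77/3] y:[43/2,47/2] z:[47/3,17] -> miss, prune
    N3 x:[49/3,20] y:[17,24] z:[17,58/3] -> hit [17,58/3] leaf, test {P3@t=17, P5(miss)}
    N13 x:[21,23] y:[14,22] z:[35/3,53/3] -> miss, prune

12 AABB tests over nodes [0, 1, 12, 15, 8, 9, 10, 16, 18, 2, 3, 13]; 1 leaf entered; closest P3.

== RESULT ==
1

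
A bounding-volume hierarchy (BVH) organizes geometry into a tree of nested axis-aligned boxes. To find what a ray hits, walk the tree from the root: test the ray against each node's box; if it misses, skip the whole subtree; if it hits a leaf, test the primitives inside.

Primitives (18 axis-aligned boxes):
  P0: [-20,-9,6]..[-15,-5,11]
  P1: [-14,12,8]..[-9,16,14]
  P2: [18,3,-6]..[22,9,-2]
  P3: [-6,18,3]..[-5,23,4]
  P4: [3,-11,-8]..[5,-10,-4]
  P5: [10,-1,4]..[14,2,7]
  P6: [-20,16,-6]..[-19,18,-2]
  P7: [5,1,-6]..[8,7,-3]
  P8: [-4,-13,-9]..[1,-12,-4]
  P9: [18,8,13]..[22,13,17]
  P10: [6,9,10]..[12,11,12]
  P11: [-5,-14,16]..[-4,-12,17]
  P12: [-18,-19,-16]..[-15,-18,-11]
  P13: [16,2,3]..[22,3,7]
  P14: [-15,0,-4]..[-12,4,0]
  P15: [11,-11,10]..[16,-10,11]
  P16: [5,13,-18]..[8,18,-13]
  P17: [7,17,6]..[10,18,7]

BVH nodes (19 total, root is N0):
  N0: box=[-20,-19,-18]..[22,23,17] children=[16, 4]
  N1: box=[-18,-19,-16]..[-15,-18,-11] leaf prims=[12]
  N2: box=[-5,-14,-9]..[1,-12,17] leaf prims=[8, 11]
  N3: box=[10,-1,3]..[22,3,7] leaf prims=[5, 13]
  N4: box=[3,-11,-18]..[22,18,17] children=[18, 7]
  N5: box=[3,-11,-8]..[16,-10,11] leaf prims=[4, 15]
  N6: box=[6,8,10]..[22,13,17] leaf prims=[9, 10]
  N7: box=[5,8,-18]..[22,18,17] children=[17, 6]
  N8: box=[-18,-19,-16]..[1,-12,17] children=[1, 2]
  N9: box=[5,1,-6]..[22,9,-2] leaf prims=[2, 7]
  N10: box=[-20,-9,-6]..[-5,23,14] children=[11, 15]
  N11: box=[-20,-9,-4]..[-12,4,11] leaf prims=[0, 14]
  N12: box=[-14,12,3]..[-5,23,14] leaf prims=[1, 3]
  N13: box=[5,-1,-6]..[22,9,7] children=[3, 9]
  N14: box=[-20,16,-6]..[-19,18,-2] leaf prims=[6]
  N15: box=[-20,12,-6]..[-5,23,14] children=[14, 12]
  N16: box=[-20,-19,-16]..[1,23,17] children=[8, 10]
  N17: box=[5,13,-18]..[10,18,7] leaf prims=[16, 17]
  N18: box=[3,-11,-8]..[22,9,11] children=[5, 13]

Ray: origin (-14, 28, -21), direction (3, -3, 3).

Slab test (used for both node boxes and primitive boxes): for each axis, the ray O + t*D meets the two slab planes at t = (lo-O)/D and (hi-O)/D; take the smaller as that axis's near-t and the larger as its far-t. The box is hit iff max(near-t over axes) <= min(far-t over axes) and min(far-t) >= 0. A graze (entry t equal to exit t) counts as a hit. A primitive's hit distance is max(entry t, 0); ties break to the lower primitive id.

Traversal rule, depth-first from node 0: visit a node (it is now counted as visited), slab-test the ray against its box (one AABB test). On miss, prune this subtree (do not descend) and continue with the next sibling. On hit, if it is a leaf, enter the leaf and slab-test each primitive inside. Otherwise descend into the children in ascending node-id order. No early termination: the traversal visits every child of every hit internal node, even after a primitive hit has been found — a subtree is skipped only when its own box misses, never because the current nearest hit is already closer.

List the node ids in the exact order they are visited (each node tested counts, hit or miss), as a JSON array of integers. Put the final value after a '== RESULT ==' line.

Walk:
N0 x:[-2,12] y:[5/3,47/3] z:[1,38/3] -> hit [5/3,12], descend [4, 16]
  N4 x:[17/3,12] y:[10/3,13] z:[1,38/3] -> hit [17/3,12], descend [7, 18]
    N7 x:[19/3,12] y:[10/3,20/3] z:[1,38/3] -> hit [19/3,20/3], descend [6, 17]
      N6 x:[20/3,12] y:[5,20/3] z:[31/3,38/3] -> miss, prune
      N17 x:[19/3,8] y:[10/3,5] z:[1,28/3] -> miss, prune
    N18 x:[17/3,12] y:[19/3,13] z:[13/3,32/3] -> hit [19/3,32/3], descend [5, 13]
      N5 x:[17/3,10] y:[38/3,13] z:[13/3,32/3] -> miss, prune
      N13 x:[19/3,12] y:[19/3,29/3] z:[5,28/3] -> hit [19/3,28/3], descend [3, 9]
        N3 x:[8,12] y:[25/3,29/3] z:[8,28/3] -> hit [25/3,28/3] leaf, test {P5@t=26/3, P13(miss)}
        N9 x:[19/3,12] y:[19/3,9] z:[5,19/3] -> hit [19/3,19/3] leaf, test {P2(miss), P7(miss)}
  N16 x:[-2,5] y:[5/3,47/3] z:[5/3,38/3] -> hit [5/3,5], descend [8, 10]
    N8 x:[-4/3,5] y:[40/3,47/3] z:[5/3,38/3] -> miss, prune
    N10 x:[-2,3] y:[5/3,37/3] z:[5,35/3] -> miss, prune

13 AABB tests over nodes [0, 4, 7, 6, 17, 18, 5, 13, 3, 9, 16, 8, 10]; 2 leaves entered; closest P5.

== RESULT ==
[0, 4, 7, 6, 17, 18, 5, 13, 3, 9, 16, 8, 10]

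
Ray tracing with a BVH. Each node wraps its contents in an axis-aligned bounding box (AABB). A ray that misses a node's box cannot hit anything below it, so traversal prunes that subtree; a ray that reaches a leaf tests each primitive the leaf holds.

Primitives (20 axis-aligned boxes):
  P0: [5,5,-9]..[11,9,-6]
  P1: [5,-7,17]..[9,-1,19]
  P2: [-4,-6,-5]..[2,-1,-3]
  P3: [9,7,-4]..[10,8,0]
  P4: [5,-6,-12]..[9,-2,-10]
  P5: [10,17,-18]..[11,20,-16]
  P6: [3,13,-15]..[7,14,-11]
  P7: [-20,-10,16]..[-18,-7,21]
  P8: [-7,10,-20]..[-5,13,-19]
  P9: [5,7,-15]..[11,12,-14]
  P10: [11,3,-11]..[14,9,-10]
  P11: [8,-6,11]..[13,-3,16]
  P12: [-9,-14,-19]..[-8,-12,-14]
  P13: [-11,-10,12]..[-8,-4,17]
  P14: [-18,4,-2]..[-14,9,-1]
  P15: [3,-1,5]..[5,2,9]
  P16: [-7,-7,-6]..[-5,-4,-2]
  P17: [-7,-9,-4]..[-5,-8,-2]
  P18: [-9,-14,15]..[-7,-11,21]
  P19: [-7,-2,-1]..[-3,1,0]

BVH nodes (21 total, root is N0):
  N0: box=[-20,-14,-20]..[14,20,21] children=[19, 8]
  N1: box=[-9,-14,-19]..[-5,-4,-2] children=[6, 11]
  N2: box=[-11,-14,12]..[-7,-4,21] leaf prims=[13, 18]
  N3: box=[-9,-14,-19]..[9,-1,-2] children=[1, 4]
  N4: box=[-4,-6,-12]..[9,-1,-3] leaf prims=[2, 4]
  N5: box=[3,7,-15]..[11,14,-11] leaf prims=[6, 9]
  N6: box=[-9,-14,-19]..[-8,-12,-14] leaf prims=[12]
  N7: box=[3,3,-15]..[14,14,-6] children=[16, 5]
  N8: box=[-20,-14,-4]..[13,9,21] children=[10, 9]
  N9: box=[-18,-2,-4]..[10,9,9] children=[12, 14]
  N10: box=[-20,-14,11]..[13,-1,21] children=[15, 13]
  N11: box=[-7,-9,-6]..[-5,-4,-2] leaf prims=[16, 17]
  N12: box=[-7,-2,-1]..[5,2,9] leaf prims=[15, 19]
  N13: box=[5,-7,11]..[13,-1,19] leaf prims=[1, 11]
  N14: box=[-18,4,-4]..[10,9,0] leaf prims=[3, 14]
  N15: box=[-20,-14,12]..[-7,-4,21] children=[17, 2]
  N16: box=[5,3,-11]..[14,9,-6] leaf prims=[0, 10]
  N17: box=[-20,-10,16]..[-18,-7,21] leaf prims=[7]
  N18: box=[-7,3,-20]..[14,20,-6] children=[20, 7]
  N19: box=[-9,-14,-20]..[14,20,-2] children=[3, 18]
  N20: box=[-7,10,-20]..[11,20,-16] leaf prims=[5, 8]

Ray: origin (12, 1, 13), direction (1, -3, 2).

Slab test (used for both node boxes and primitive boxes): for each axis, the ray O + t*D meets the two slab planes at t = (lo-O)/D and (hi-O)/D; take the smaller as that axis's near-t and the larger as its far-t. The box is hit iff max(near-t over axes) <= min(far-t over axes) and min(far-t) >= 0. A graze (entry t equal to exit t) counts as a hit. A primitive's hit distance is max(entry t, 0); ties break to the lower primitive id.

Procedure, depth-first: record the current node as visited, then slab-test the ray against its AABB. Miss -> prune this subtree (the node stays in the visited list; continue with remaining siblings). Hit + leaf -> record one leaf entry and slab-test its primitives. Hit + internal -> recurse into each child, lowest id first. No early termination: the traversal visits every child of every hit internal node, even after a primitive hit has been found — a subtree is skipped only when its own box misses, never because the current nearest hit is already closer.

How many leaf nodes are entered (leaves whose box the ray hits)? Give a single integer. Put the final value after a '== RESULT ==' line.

Traverse from the root:
N0 x:[-32,2] y:[-19/3,5] z:[-33/2,4] -> hit [-19/3,2], descend [8, 19]
  N8 x:[-32,1] y:[-8/3,5] z:[-17/2,4] -> hit [-8/3,1], descend [9, 10]
    N9 x:[-30,-2] y:[-8/3,1] z:[-17/2,-2] -> miss, prune
    N10 x:[-32,1] y:[2/3,5] z:[-1,4] -> hit [2/3,1], descend [13, 15]
      N13 x:[-7,1] y:[2/3,8/3] z:[-1,3] -> hit [2/3,1] leaf, test {P1(miss), P11(miss)}
      N15 x:[-32,-19] y:[5/3,5] z:[-1/2,4] -> miss, prune
  N19 x:[-21,2] y:[-19/3,5] z:[-33/2,-15/2] -> miss, prune

Summary -> nodes [0, 8, 9, 10, 13, 15, 19]; box-tests=7; leaf-entries=1; first=miss

== RESULT ==
1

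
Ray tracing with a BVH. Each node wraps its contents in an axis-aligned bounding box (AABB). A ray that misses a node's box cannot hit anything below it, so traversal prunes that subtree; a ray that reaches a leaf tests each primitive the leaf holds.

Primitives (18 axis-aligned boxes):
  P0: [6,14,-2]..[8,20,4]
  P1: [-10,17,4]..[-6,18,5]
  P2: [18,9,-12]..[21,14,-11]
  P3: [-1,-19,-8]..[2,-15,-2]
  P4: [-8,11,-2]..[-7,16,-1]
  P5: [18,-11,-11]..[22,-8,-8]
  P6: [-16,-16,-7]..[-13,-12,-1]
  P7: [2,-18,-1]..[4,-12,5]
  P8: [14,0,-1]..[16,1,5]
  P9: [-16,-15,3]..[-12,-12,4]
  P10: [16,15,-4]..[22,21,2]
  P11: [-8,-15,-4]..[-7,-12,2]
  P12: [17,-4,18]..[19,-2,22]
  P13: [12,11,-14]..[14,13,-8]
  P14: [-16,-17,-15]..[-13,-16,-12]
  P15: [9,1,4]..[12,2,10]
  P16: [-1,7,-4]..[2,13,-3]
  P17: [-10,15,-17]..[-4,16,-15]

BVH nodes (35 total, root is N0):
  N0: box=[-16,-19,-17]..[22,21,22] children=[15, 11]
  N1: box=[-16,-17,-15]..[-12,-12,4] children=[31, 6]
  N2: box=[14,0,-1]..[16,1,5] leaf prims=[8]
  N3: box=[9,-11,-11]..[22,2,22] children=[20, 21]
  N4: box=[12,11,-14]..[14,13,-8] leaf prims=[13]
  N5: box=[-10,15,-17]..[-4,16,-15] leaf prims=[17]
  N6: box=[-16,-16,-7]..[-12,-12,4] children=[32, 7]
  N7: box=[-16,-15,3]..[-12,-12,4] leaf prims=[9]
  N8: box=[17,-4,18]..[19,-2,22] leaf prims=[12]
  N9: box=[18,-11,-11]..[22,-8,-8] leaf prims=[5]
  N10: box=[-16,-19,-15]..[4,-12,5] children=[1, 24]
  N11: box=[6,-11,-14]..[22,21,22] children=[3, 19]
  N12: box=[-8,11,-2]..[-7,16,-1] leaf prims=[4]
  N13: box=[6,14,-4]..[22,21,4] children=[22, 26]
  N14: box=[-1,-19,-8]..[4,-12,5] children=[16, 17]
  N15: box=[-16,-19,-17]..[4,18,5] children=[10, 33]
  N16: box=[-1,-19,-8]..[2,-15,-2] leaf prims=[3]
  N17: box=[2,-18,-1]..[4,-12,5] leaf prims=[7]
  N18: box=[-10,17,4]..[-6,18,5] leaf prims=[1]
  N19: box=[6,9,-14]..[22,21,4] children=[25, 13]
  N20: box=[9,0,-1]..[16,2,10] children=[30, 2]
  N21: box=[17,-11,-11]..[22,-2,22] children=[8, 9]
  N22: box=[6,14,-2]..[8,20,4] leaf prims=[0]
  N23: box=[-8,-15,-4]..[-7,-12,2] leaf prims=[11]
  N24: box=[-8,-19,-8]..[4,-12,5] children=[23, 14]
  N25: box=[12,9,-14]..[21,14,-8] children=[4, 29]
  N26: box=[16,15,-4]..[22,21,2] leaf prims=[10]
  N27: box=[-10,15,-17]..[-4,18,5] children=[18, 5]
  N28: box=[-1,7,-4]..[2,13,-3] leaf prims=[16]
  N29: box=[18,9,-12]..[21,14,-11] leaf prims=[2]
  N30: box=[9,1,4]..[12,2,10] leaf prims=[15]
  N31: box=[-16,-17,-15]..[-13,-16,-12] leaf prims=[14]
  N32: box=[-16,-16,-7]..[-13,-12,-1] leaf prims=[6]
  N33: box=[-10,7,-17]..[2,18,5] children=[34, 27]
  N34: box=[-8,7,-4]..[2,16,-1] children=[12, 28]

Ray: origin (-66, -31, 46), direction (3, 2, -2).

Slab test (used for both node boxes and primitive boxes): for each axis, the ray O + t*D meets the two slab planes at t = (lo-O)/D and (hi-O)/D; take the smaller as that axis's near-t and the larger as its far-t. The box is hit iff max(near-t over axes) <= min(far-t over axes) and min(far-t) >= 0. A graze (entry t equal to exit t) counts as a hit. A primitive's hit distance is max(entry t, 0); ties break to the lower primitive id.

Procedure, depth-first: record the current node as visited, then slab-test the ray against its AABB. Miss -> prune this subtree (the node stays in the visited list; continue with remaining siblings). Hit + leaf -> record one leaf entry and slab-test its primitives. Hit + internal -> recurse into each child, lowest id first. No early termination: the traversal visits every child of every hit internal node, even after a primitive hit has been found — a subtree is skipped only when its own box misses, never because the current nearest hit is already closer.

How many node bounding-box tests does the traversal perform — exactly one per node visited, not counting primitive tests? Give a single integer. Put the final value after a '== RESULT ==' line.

Walk:
N0 x:[50/3,88/3] y:[6,26] z:[12,63/2] -> hit [50/3,26], descend [11, 15]
  N11 x:[24,88/3] y:[10,26] z:[12,30] -> hit [24,26], descend [3, 19]
    N3 x:[25,88/3] y:[10,33/2] z:[12,57/2] -> miss, prune
    N19 x:[24,88/3] y:[20,26] z:[21,30] -> hit [24,26], descend [13, 25]
      N13 x:[24,88/3] y:[45/2,26] z:[21,25] -> hit [24,25], descend [22, 26]
        N22 x:[24,74/3] y:[45/2,51/2] z:[21,24] -> hit [24,24] leaf, test {P0@t=24}
        N26 x:[82/3,88/3] y:[23,26] z:[22,25] -> miss, prune
      N25 x:[26,29] y:[20,45/2] z:[27,30] -> miss, prune
  N15 x:[50/3,70/3] y:[6,49/2] z:[41/2,63/2] -> hit [41/2,70/3], descend [10, 33]
    N10 x:[50/3,70/3] y:[6,19/2] z:[41/2,61/2] -> miss, prune
    N33 x:[56/3,68/3] y:[19,49/2] z:[41/2,63/2] -> hit [41/2,68/3], descend [27, 34]
      N27 x:[56/3,62/3] y:[23,49/2] z:[41/2,63/2] -> miss, prune
      N34 x:[58/3,68/3] y:[19,47/2] z:[47/2,25] -> miss, prune

Summary -> nodes [0, 11, 3, 19, 13, 22, 26, 25, 15, 10, 33, 27, 34]; box-tests=13; leaf-entries=1; first=P0

== RESULT ==
13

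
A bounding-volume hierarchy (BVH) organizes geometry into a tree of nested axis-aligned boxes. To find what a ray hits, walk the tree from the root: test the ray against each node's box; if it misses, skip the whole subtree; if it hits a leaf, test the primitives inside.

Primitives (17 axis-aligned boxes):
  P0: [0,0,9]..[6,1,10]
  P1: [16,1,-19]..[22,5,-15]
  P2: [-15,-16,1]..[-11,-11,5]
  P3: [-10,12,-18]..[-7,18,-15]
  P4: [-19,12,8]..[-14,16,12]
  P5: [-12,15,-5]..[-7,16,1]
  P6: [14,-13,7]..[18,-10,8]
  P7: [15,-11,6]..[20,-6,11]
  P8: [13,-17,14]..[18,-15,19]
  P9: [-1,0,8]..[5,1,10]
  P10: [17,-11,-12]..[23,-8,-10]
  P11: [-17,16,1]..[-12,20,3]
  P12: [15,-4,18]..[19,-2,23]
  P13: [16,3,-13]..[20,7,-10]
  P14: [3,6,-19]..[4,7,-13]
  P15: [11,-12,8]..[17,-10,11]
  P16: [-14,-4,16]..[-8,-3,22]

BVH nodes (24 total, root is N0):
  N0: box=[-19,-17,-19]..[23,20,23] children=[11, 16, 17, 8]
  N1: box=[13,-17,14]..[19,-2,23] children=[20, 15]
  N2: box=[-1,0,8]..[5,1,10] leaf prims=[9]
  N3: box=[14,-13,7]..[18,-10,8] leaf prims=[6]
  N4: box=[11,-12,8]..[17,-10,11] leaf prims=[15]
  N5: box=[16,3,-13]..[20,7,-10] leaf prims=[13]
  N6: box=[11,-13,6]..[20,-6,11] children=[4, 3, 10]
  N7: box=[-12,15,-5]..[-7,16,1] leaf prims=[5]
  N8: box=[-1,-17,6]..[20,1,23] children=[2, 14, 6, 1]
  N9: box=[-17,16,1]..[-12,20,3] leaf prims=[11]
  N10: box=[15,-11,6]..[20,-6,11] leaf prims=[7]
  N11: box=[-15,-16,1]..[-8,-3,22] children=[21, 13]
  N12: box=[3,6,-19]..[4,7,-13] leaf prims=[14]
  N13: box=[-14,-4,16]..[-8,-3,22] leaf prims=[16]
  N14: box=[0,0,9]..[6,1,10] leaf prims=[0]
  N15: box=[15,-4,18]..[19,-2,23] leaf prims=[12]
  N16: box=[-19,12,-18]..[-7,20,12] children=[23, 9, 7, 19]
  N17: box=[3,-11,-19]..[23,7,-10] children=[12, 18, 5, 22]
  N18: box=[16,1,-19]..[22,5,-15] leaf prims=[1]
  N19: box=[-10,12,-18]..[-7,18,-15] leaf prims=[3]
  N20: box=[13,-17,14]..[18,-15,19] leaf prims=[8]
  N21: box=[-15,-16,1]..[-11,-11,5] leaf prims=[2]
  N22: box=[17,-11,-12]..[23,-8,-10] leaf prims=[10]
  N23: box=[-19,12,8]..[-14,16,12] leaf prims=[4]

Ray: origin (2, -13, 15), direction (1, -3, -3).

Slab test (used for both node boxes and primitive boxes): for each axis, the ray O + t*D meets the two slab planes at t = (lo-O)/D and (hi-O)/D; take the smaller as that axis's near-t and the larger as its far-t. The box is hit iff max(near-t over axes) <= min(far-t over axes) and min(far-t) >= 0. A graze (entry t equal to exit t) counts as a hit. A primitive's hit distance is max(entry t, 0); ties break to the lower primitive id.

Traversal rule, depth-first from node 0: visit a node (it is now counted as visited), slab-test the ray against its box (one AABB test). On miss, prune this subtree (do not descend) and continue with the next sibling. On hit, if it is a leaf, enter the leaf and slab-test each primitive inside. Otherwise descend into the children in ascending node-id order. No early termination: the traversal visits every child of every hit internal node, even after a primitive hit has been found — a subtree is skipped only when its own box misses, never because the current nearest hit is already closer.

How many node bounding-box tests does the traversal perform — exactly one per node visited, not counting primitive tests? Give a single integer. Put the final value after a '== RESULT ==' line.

Walk:
N0 x:[-21,21] y:[-11,4/3] z:[-8/3,34/3] -> hit [-8/3,4/3], descend [8, 11, 16, 17]
  N8 x:[-3,18] y:[-14/3,4/3] z:[-8/3,3] -> hit [-8/3,4/3], descend [1, 2, 6, 14]
    N1 x:[11,17] y:[-11/3,4/3] z:[-8/3,1/3] -> miss, prune
    N2 x:[-3,3] y:[-14/3,-13/3] z:[5/3,7/3] -> miss, prune
    N6 x:[9,18] y:[-7/3,0] z:[4/3,3] -> miss, prune
    N14 x:[-2,4] y:[-14/3,-13/3] z:[5/3,2] -> miss, prune
  N11 x:[-17,-10] y:[-10/3,1] z:[-7/3,14/3] -> miss, prune
  N16 x:[-21,-9] y:[-11,-25/3] z:[1,11] -> miss, prune
  N17 x:[1,21] y:[-20/3,-2/3] z:[25/3,34/3] -> miss, prune

9 AABB tests over nodes [0, 8, 1, 2, 6, 14, 11, 16, 17]; 0 leaves entered; closest miss.

== RESULT ==
9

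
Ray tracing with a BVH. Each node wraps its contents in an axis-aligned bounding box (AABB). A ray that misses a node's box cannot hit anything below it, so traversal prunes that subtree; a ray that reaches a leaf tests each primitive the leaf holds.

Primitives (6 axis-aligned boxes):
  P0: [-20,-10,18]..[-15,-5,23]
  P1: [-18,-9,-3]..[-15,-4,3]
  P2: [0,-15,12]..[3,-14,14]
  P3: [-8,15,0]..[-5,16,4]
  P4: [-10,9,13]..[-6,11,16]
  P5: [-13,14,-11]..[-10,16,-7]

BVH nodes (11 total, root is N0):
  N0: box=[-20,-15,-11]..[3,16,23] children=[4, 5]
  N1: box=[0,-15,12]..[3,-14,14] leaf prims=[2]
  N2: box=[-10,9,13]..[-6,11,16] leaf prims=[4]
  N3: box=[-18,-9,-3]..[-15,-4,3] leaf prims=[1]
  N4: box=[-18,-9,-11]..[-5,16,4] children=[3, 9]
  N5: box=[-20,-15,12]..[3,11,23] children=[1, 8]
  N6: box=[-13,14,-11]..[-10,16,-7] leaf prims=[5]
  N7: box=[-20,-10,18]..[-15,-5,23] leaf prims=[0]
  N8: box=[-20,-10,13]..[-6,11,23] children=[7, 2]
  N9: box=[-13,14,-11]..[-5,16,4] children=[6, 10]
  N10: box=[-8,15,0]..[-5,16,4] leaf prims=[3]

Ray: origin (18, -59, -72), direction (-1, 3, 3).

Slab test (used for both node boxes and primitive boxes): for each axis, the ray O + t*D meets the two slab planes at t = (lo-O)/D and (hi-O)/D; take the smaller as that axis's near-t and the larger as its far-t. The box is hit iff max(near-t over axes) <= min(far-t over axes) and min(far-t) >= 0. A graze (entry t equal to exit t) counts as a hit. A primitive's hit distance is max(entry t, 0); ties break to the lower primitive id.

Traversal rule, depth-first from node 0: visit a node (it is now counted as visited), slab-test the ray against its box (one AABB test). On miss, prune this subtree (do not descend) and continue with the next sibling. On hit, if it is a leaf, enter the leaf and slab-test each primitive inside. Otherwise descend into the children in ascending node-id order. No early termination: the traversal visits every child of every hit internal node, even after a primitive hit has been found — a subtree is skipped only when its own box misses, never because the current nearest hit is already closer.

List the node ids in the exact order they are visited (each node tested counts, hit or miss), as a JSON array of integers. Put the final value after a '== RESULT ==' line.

Traverse from the root:
N0 x:[15,38] y:[44/3,25] z:[61/3,95/3] -> hit [61/3,25], descend [4, 5]
  N4 x:[23,36] y:[50/3,25] z:[61/3,76/3] -> hit [23,25], descend [3, 9]
    N3 x:[33,36] y:[50/3,55/3] z:[23,25] -> miss, prune
    N9 x:[23,31] y:[73/3,25] z:[61/3,76/3] -> hit [73/3,25], descend [6, 10]
      N6 x:[28,31] y:[73/3,25] z:[61/3,65/3] -> miss, prune
      N10 x:[23,26] y:[74/3,25] z:[24,76/3] -> hit [74/3,25] leaf, test {P3@t=74/3}
  N5 x:[15,38] y:[44/3,70/3] z:[28,95/3] -> miss, prune

Visited [0, 4, 3, 9, 6, 10, 5]. Tests: 7 box, 1 leaf. Nearest: P3.

== RESULT ==
[0, 4, 3, 9, 6, 10, 5]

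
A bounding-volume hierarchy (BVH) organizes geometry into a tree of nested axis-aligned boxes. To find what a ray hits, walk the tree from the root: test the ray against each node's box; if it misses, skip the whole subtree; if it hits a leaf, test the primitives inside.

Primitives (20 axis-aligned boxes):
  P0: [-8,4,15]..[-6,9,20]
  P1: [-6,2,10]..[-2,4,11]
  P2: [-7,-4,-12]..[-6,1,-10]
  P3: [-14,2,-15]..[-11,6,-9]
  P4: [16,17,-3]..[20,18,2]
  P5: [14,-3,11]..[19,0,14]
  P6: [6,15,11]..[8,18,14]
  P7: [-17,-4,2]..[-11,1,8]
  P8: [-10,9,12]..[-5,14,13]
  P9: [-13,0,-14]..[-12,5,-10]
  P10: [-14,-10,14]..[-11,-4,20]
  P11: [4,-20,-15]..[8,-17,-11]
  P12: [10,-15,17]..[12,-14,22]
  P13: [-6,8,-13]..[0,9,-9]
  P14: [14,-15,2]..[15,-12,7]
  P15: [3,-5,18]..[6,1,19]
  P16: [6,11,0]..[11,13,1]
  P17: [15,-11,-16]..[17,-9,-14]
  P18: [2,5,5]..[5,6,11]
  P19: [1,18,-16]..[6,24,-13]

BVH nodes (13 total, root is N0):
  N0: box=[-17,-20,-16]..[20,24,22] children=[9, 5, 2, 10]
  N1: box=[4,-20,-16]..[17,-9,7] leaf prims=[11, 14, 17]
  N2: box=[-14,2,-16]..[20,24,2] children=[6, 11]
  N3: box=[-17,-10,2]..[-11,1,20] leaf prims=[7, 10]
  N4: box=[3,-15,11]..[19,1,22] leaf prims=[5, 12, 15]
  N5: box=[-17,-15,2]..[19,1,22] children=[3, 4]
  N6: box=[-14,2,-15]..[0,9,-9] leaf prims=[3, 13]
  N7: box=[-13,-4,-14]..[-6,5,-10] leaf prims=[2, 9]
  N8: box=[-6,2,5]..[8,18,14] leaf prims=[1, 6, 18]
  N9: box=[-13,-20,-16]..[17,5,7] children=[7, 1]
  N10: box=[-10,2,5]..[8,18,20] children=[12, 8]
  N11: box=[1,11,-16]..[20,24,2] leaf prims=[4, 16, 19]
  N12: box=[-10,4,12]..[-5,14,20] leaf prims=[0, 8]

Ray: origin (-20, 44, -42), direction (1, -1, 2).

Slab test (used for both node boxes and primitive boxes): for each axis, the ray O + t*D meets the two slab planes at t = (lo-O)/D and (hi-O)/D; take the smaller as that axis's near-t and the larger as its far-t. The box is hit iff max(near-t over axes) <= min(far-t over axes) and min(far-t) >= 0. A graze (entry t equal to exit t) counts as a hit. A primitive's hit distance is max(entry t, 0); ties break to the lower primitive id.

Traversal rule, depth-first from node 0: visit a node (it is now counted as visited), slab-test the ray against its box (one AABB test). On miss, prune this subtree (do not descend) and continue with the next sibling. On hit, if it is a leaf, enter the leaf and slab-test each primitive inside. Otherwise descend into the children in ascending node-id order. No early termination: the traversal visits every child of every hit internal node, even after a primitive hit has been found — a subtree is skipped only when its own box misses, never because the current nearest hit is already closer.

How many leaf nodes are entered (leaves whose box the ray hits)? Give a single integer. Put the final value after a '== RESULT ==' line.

Walk:
N0 x:[3,40] y:[20,64] z:[13,32] -> hit [20,32], descend [2, 5, 9, 10]
  N2 x:[6,40] y:[20,42] z:[13,22] -> hit [20,22], descend [6, 11]
    N6 x:[6,20] y:[35,42] z:[27/2,33/2] -> miss, prune
    N11 x:[21,40] y:[20,33] z:[13,22] -> hit [21,22] leaf, test {P4(miss), P16(miss), P19(miss)}
  N5 x:[3,39] y:[43,59] z:[22,32] -> miss, prune
  N9 x:[7,37] y:[39,64] z:[13,49/2] -> miss, prune
  N10 x:[10,28] y:[26,42] z:[47/2,31] -> hit [26,28], descend [8, 12]
    N8 x:[14,28] y:[26,42] z:[47/2,28] -> hit [26,28] leaf, test {P1(miss), P6@t=53/2, P18(miss)}
    N12 x:[10,15] y:[30,40] z:[27,31] -> miss, prune

Summary -> nodes [0, 2, 6, 11, 5, 9, 10, 8, 12]; box-tests=9; leaf-entries=2; first=P6

== RESULT ==
2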